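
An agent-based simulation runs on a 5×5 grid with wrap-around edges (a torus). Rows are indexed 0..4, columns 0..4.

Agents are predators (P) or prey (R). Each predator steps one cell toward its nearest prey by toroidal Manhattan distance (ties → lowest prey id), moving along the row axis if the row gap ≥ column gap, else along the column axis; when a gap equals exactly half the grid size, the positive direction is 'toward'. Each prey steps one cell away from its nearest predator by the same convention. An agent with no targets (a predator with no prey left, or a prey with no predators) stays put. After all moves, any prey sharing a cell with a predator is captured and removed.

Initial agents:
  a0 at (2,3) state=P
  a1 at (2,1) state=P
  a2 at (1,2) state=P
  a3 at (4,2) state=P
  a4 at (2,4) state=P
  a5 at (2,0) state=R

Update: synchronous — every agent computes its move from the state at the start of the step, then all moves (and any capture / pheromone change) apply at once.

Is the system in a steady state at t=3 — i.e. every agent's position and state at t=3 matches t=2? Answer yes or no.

yes

t=1: a0@(2,4):P a1@(2,0):P a2@(1,1):P a3@(3,2):P a4@(2,0):P
t=2: (unchanged — steady state)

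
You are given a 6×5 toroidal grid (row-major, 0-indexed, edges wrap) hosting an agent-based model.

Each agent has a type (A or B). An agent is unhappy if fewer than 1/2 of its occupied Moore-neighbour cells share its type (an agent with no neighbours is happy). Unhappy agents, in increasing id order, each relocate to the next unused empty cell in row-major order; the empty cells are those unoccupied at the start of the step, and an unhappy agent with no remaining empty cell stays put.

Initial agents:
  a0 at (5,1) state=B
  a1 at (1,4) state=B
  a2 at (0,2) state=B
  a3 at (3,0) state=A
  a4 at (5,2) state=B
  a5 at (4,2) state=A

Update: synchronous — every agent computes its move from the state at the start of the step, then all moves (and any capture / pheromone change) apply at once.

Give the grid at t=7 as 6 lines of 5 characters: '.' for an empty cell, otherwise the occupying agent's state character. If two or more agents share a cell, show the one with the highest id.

ABB..
.....
.....
A....
.....
.BB..

t=1: a0@(5,1):B a1@(1,4):B a2@(0,2):B a3@(3,0):A a4@(5,2):B a5@(0,0):A
t=2: a0@(5,1):B a1@(0,1):B a2@(0,2):B a3@(3,0):A a4@(5,2):B a5@(0,3):A
t=3: a0@(5,1):B a1@(0,1):B a2@(0,2):B a3@(3,0):A a4@(5,2):B a5@(0,0):A
t=4: a0@(5,1):B a1@(0,1):B a2@(0,2):B a3@(3,0):A a4@(5,2):B a5@(0,3):A
t=5: a0@(5,1):B a1@(0,1):B a2@(0,2):B a3@(3,0):A a4@(5,2):B a5@(0,0):A
t=6: a0@(5,1):B a1@(0,1):B a2@(0,2):B a3@(3,0):A a4@(5,2):B a5@(0,3):A
t=7: a0@(5,1):B a1@(0,1):B a2@(0,2):B a3@(3,0):A a4@(5,2):B a5@(0,0):A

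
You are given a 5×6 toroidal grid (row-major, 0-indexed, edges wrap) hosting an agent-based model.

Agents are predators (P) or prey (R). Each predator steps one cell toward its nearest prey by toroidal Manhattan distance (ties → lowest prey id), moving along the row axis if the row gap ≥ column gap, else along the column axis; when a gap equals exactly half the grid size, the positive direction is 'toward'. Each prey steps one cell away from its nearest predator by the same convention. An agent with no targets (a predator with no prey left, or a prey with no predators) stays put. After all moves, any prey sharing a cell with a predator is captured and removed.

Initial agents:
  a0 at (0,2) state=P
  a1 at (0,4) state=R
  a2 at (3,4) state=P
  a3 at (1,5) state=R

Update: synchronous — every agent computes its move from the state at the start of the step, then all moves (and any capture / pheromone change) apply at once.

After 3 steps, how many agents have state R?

t=1: a0@(0,3):P a1@(0,5):R a2@(4,4):P a3@(0,5):R
t=2: a0@(0,4):P a1@(0,0):R a2@(0,4):P a3@(0,0):R
t=3: a0@(0,5):P a1@(0,1):R a2@(0,5):P a3@(0,1):R

2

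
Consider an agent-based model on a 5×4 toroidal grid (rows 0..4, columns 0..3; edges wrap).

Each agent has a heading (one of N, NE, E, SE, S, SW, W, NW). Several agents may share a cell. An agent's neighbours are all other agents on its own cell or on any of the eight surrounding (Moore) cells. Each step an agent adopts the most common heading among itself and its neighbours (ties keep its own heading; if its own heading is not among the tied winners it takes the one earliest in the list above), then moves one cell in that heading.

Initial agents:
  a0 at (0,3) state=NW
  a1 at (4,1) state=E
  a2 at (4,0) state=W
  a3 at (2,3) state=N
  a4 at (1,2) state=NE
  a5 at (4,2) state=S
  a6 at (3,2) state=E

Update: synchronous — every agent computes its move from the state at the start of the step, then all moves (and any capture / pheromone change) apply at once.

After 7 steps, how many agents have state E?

t=1: a0@(4,2):NW a1@(4,2):E a2@(4,3):W a3@(1,3):N a4@(0,3):NE a5@(4,3):E a6@(3,3):E
t=2: a0@(4,3):E a1@(4,3):E a2@(4,0):E a3@(0,3):N a4@(0,0):E a5@(4,0):E a6@(3,0):E
t=3: a0@(4,0):E a1@(4,0):E a2@(4,1):E a3@(0,0):E a4@(0,1):E a5@(4,1):E a6@(3,1):E
t=4: a0@(4,1):E a1@(4,1):E a2@(4,2):E a3@(0,1):E a4@(0,2):E a5@(4,2):E a6@(3,2):E
t=5: a0@(4,2):E a1@(4,2):E a2@(4,3):E a3@(0,2):E a4@(0,3):E a5@(4,3):E a6@(3,3):E
t=6: a0@(4,3):E a1@(4,3):E a2@(4,0):E a3@(0,3):E a4@(0,0):E a5@(4,0):E a6@(3,0):E
t=7: a0@(4,0):E a1@(4,0):E a2@(4,1):E a3@(0,0):E a4@(0,1):E a5@(4,1):E a6@(3,1):E

7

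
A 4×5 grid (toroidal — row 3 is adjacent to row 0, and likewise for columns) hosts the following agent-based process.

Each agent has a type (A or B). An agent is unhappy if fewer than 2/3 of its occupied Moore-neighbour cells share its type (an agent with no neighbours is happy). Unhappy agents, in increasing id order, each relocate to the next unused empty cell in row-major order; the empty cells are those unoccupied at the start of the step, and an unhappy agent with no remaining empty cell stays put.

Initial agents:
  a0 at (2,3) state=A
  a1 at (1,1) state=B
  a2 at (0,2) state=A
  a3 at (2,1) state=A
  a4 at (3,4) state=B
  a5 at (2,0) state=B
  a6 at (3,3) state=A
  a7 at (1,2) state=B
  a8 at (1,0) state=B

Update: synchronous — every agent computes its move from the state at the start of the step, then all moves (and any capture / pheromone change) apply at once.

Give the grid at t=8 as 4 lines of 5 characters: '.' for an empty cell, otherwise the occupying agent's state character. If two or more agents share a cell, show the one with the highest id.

..AA.
BBAAB
B...B
.....

t=1: a0@(0,0):A a1@(0,1):B a2@(0,3):A a3@(0,4):A a4@(1,3):B a5@(2,0):B a6@(3,3):A a7@(1,4):B a8@(1,0):B
t=2: a0@(0,2):A a1@(1,1):B a2@(1,2):A a3@(2,1):A a4@(2,2):B a5@(2,0):B a6@(3,3):A a7@(2,3):B a8@(2,4):B
t=3: a0@(0,2):A a1@(0,0):B a2@(0,1):A a3@(0,3):A a4@(0,4):B a5@(2,0):B a6@(1,0):A a7@(1,3):B a8@(2,4):B
t=4: a0@(0,2):A a1@(1,1):B a2@(0,1):A a3@(1,2):A a4@(1,4):B a5@(2,1):B a6@(2,2):A a7@(2,3):B a8@(2,4):B
t=5: a0@(0,2):A a1@(0,0):B a2@(0,1):A a3@(0,3):A a4@(1,4):B a5@(0,4):B a6@(1,0):A a7@(1,3):B a8@(2,4):B
t=6: a0@(0,2):A a1@(1,1):B a2@(0,1):A a3@(1,2):A a4@(1,4):B a5@(2,0):B a6@(2,1):A a7@(2,2):B a8@(2,4):B
t=7: a0@(0,2):A a1@(0,0):B a2@(0,1):A a3@(0,3):A a4@(1,4):B a5@(2,0):B a6@(0,4):A a7@(1,0):B a8@(2,4):B
t=8: a0@(0,2):A a1@(1,1):B a2@(1,2):A a3@(0,3):A a4@(1,4):B a5@(2,0):B a6@(1,3):A a7@(1,0):B a8@(2,4):B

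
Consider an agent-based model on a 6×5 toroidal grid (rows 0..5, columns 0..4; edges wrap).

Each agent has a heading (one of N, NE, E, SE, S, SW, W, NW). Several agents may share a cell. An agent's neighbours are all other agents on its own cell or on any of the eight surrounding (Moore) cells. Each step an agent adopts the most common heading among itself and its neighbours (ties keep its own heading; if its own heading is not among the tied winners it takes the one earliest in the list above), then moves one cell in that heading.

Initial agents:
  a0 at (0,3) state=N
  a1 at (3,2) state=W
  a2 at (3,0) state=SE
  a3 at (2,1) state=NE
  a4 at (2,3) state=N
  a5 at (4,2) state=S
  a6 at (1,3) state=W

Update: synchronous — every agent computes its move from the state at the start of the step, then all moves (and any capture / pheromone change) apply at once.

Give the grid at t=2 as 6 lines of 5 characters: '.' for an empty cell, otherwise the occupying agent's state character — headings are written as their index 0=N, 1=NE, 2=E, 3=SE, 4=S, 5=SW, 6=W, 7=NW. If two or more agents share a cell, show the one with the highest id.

t=1: a0@(5,3):N a1@(3,1):W a2@(4,1):SE a3@(1,2):NE a4@(2,2):W a5@(5,2):S a6@(0,3):N
t=2: a0@(4,3):N a1@(3,0):W a2@(5,2):SE a3@(0,3):NE a4@(2,1):W a5@(4,2):N a6@(5,3):N

...1.
.....
.6...
6....
..00.
..30.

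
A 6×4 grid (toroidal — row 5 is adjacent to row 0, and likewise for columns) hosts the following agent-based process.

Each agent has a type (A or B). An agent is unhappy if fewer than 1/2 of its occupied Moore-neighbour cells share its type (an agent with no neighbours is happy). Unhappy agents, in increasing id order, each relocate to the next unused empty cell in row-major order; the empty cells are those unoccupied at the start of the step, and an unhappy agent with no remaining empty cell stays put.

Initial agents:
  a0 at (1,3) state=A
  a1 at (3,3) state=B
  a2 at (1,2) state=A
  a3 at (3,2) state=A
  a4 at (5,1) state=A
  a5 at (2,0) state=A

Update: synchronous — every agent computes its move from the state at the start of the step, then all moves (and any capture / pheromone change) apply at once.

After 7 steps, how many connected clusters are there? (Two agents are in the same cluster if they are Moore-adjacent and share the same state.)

2

t=1: a0@(1,3):A a1@(0,0):B a2@(1,2):A a3@(0,1):A a4@(5,1):A a5@(2,0):A
t=2: a0@(1,3):A a1@(0,2):B a2@(1,2):A a3@(0,1):A a4@(5,1):A a5@(2,0):A
t=3: a0@(1,3):A a1@(0,0):B a2@(1,2):A a3@(0,1):A a4@(5,1):A a5@(2,0):A
t=4: a0@(1,3):A a1@(0,2):B a2@(1,2):A a3@(0,1):A a4@(5,1):A a5@(2,0):A
t=5: a0@(1,3):A a1@(0,0):B a2@(1,2):A a3@(0,1):A a4@(5,1):A a5@(2,0):A
t=6: a0@(1,3):A a1@(0,2):B a2@(1,2):A a3@(0,1):A a4@(5,1):A a5@(2,0):A
t=7: a0@(1,3):A a1@(0,0):B a2@(1,2):A a3@(0,1):A a4@(5,1):A a5@(2,0):A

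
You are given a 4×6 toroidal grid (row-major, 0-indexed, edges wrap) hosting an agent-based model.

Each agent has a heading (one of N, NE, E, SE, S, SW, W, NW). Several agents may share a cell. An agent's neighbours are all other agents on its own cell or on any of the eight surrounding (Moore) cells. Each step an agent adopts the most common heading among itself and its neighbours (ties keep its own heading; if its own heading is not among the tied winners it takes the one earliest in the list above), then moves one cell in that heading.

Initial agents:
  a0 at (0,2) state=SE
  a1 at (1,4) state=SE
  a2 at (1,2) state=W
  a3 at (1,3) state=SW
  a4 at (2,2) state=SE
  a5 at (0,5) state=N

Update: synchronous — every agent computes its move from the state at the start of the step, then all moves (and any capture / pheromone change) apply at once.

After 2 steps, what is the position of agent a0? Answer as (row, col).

t=1: a0@(1,3):SE a1@(2,5):SE a2@(2,3):SE a3@(2,4):SE a4@(3,3):SE a5@(3,5):N
t=2: a0@(2,4):SE a1@(3,0):SE a2@(3,4):SE a3@(3,5):SE a4@(0,4):SE a5@(0,0):SE

(2, 4)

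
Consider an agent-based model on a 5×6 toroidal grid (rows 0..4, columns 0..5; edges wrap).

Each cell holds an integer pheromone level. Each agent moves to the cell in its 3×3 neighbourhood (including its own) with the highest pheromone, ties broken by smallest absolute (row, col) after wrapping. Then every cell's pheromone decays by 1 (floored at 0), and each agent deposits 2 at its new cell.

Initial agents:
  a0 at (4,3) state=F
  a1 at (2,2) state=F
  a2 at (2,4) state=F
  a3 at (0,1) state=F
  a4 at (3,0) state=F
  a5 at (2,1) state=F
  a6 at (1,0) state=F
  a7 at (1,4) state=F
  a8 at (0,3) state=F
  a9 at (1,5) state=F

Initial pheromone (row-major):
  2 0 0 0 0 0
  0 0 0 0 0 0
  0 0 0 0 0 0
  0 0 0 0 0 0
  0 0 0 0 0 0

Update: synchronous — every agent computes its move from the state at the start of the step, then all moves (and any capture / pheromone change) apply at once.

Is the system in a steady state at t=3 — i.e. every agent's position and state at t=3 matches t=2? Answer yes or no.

no

t=1: a0@(0,2) a1@(1,1) a2@(1,3) a3@(0,0) a4@(2,0) a5@(1,0) a6@(0,0) a7@(0,3) a8@(0,2) a9@(0,0) | pheromone: 7 0 4 2 0 0 / 2 2 0 2 0 0 / 2 0 0 0 0 0 / 0 0 0 0 0 0 / 0 0 0 0 0 0
t=2: a0@(0,2) a1@(0,0) a2@(0,2) a3@(0,0) a4@(1,0) a5@(0,0) a6@(0,0) a7@(0,2) a8@(0,2) a9@(0,0) | pheromone: 16 0 11 1 0 0 / 3 1 0 1 0 0 / 1 0 0 0 0 0 / 0 0 0 0 0 0 / 0 0 0 0 0 0
t=3: a0@(0,2) a1@(0,0) a2@(0,2) a3@(0,0) a4@(0,0) a5@(0,0) a6@(0,0) a7@(0,2) a8@(0,2) a9@(0,0) | pheromone: 27 0 18 0 0 0 / 2 0 0 0 0 0 / 0 0 0 0 0 0 / 0 0 0 0 0 0 / 0 0 0 0 0 0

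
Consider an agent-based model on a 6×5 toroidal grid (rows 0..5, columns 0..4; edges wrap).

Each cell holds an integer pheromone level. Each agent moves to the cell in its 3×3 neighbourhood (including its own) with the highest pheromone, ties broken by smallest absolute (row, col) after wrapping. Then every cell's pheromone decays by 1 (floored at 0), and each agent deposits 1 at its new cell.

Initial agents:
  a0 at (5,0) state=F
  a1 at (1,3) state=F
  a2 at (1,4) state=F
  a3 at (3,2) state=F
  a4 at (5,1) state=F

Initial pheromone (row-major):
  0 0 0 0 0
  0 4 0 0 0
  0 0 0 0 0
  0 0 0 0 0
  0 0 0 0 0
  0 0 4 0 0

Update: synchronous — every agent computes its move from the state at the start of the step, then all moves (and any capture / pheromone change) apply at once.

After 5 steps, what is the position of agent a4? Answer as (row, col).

t=1: a0@(0,0) a1@(0,2) a2@(0,0) a3@(2,1) a4@(5,2) | pheromone: 2 0 1 0 0 / 0 3 0 0 0 / 0 1 0 0 0 / 0 0 0 0 0 / 0 0 0 0 0 / 0 0 4 0 0
t=2: a0@(1,1) a1@(5,2) a2@(1,1) a3@(1,1) a4@(5,2) | pheromone: 1 0 0 0 0 / 0 5 0 0 0 / 0 0 0 0 0 / 0 0 0 0 0 / 0 0 0 0 0 / 0 0 5 0 0
t=3: a0@(1,1) a1@(5,2) a2@(1,1) a3@(1,1) a4@(5,2) | pheromone: 0 0 0 0 0 / 0 7 0 0 0 / 0 0 0 0 0 / 0 0 0 0 0 / 0 0 0 0 0 / 0 0 6 0 0
t=4: a0@(1,1) a1@(5,2) a2@(1,1) a3@(1,1) a4@(5,2) | pheromone: 0 0 0 0 0 / 0 9 0 0 0 / 0 0 0 0 0 / 0 0 0 0 0 / 0 0 0 0 0 / 0 0 7 0 0
t=5: a0@(1,1) a1@(5,2) a2@(1,1) a3@(1,1) a4@(5,2) | pheromone: 0 0 0 0 0 / 0 11 0 0 0 / 0 0 0 0 0 / 0 0 0 0 0 / 0 0 0 0 0 / 0 0 8 0 0

(5, 2)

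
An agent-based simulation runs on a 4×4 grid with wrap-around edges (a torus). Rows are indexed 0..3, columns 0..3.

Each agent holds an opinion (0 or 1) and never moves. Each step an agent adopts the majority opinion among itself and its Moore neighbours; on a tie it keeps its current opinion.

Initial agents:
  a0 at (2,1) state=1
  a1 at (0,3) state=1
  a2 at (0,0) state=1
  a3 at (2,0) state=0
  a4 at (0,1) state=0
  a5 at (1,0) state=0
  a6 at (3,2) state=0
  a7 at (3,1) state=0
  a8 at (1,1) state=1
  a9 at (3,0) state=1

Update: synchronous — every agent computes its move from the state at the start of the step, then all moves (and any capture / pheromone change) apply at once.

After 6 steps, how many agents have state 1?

5

t=1: a0@(2,1):0 a1@(0,3):1 a2@(0,0):1 a3@(2,0):0 a4@(0,1):0 a5@(1,0):1 a6@(3,2):0 a7@(3,1):0 a8@(1,1):1 a9@(3,0):1
t=2: a0@(2,1):0 a1@(0,3):1 a2@(0,0):1 a3@(2,0):0 a4@(0,1):1 a5@(1,0):1 a6@(3,2):0 a7@(3,1):0 a8@(1,1):1 a9@(3,0):0
t=3: (unchanged — steady state)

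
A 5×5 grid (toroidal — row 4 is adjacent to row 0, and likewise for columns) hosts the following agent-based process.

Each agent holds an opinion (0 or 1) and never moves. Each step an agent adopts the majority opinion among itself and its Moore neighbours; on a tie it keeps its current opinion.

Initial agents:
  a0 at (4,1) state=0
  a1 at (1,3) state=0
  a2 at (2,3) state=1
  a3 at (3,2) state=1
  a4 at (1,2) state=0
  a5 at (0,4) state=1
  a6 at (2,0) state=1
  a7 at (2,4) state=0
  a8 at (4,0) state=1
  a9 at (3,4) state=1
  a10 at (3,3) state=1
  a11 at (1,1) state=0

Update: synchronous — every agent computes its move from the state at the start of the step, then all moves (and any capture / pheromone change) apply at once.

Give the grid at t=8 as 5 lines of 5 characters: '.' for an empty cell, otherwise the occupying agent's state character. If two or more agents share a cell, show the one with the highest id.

t=1: a0@(4,1):1 a1@(1,3):0 a2@(2,3):1 a3@(3,2):1 a4@(1,2):0 a5@(0,4):1 a6@(2,0):1 a7@(2,4):1 a8@(4,0):1 a9@(3,4):1 a10@(3,3):1 a11@(1,1):0
t=2: a0@(4,1):1 a1@(1,3):1 a2@(2,3):1 a3@(3,2):1 a4@(1,2):0 a5@(0,4):1 a6@(2,0):1 a7@(2,4):1 a8@(4,0):1 a9@(3,4):1 a10@(3,3):1 a11@(1,1):0
t=3: (unchanged — steady state)

....1
.001.
1..11
..111
11...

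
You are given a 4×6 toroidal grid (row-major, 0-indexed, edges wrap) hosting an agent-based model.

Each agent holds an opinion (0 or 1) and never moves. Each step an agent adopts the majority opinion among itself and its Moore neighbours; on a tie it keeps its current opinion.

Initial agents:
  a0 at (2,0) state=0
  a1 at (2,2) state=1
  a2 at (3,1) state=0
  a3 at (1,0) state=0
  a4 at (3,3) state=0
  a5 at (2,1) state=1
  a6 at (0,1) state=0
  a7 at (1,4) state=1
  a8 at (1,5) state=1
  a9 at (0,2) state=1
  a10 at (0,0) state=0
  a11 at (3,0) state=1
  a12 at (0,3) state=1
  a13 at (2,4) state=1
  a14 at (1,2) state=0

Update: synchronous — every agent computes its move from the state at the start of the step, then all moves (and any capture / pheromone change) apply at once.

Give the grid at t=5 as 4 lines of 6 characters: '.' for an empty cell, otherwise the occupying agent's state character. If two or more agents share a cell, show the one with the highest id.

t=1: a0@(2,0):0 a1@(2,2):0 a2@(3,1):0 a3@(1,0):0 a4@(3,3):1 a5@(2,1):0 a6@(0,1):0 a7@(1,4):1 a8@(1,5):1 a9@(0,2):0 a10@(0,0):0 a11@(3,0):0 a12@(0,3):1 a13@(2,4):1 a14@(1,2):1
t=2: a0@(2,0):0 a1@(2,2):0 a2@(3,1):0 a3@(1,0):0 a4@(3,3):1 a5@(2,1):0 a6@(0,1):0 a7@(1,4):1 a8@(1,5):1 a9@(0,2):0 a10@(0,0):0 a11@(3,0):0 a12@(0,3):1 a13@(2,4):1 a14@(1,2):0
t=3: (unchanged — steady state)

0001..
0.0.11
000.1.
00.1..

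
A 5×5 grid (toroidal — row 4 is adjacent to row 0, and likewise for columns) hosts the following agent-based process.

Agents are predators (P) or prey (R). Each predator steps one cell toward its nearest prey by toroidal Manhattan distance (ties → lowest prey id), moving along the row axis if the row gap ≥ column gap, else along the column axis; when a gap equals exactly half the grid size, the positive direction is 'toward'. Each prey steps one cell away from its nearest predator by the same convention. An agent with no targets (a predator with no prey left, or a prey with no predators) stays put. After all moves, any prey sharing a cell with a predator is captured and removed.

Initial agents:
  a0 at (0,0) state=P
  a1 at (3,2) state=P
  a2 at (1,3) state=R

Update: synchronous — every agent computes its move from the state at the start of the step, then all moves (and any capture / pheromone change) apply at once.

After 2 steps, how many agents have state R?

t=1: a0@(0,4):P a1@(2,2):P a2@(1,2):R
t=2: a0@(0,3):P a1@(1,2):P a2@(0,2):R

1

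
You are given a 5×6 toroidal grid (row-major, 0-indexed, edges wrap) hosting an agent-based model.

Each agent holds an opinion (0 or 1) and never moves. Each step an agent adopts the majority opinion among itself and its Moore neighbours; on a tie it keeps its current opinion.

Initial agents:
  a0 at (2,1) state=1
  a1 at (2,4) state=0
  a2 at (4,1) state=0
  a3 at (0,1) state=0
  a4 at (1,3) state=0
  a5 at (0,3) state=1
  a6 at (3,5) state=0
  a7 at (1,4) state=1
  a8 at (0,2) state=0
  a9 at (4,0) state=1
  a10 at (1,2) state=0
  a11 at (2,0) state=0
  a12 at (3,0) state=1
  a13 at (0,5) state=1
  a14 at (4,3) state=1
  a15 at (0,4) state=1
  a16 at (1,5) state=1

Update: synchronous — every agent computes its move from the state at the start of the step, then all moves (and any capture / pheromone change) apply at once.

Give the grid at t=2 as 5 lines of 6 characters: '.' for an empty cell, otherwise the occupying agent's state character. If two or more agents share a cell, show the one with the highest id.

t=1: a0@(2,1):1 a1@(2,4):0 a2@(4,1):0 a3@(0,1):0 a4@(1,3):0 a5@(0,3):1 a6@(3,5):0 a7@(1,4):1 a8@(0,2):0 a9@(4,0):1 a10@(1,2):0 a11@(2,0):1 a12@(3,0):1 a13@(0,5):1 a14@(4,3):1 a15@(0,4):1 a16@(1,5):1
t=2: a0@(2,1):1 a1@(2,4):0 a2@(4,1):0 a3@(0,1):0 a4@(1,3):0 a5@(0,3):1 a6@(3,5):1 a7@(1,4):1 a8@(0,2):0 a9@(4,0):1 a10@(1,2):0 a11@(2,0):1 a12@(3,0):1 a13@(0,5):1 a14@(4,3):1 a15@(0,4):1 a16@(1,5):1

.00111
..0011
11..0.
1....1
10.1..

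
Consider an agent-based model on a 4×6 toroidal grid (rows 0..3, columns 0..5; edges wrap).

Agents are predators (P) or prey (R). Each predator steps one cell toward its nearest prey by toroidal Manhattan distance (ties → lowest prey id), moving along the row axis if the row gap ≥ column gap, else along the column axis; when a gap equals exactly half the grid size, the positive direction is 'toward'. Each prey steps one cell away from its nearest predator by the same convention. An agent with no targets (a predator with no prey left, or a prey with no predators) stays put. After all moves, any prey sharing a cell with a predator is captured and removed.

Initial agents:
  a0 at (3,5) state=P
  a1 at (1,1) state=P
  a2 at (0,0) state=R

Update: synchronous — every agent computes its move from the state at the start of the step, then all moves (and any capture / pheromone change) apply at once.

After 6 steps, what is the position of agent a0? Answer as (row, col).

(1, 5)

t=1: a0@(0,5):P a1@(0,1):P a2@(1,0):R
t=2: a0@(1,5):P a1@(1,1):P a2@(2,0):R
t=3: a0@(2,5):P a1@(2,1):P a2@(3,0):R
t=4: a0@(3,5):P a1@(3,1):P a2@(0,0):R
t=5: a0@(0,5):P a1@(0,1):P a2@(1,0):R
t=6: a0@(1,5):P a1@(1,1):P a2@(2,0):R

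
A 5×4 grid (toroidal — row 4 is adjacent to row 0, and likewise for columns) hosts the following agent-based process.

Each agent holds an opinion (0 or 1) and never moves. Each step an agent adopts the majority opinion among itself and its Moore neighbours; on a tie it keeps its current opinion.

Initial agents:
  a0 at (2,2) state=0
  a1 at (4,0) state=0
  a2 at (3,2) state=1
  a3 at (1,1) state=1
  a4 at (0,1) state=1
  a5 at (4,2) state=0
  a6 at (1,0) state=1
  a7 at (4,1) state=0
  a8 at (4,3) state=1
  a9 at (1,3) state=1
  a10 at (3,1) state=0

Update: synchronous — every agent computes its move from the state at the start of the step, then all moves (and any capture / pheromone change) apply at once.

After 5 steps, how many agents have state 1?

5

t=1: a0@(2,2):1 a1@(4,0):0 a2@(3,2):0 a3@(1,1):1 a4@(0,1):1 a5@(4,2):0 a6@(1,0):1 a7@(4,1):0 a8@(4,3):1 a9@(1,3):1 a10@(3,1):0
t=2: a0@(2,2):1 a1@(4,0):0 a2@(3,2):0 a3@(1,1):1 a4@(0,1):1 a5@(4,2):0 a6@(1,0):1 a7@(4,1):0 a8@(4,3):0 a9@(1,3):1 a10@(3,1):0
t=3: (unchanged — steady state)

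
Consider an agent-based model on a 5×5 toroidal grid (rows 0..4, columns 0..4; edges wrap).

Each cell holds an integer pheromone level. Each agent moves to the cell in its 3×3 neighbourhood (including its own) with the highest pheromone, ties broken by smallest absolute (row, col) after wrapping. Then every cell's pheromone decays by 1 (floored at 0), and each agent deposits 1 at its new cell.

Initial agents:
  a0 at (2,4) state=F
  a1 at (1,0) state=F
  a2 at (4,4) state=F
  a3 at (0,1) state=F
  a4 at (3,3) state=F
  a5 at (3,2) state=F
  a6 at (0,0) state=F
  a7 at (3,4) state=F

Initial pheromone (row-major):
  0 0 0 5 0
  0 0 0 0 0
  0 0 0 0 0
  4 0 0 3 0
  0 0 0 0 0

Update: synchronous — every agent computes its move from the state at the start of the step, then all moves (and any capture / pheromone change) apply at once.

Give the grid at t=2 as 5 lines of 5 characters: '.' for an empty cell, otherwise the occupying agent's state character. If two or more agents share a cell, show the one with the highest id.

F..F.
.....
.....
F..F.
.....

t=1: a0@(3,0) a1@(0,0) a2@(0,3) a3@(0,0) a4@(3,3) a5@(3,3) a6@(0,0) a7@(3,0) | pheromone: 3 0 0 5 0 / 0 0 0 0 0 / 0 0 0 0 0 / 5 0 0 4 0 / 0 0 0 0 0
t=2: a0@(3,0) a1@(0,0) a2@(0,3) a3@(0,0) a4@(3,3) a5@(3,3) a6@(0,0) a7@(3,0) | pheromone: 5 0 0 5 0 / 0 0 0 0 0 / 0 0 0 0 0 / 6 0 0 5 0 / 0 0 0 0 0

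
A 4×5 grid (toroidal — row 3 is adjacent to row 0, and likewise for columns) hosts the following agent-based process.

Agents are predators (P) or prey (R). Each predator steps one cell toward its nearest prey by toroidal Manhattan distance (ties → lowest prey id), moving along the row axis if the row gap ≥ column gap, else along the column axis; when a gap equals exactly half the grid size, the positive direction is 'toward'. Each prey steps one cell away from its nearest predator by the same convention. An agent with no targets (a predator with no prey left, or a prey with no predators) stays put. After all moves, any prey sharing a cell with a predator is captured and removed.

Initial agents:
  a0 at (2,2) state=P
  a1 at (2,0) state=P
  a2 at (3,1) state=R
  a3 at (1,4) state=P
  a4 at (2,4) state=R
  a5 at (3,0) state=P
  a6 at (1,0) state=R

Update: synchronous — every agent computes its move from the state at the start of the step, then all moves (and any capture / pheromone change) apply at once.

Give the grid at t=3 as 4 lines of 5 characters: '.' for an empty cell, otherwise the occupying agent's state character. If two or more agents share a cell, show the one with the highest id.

.....
.P...
RP..P
.....

t=1: a0@(3,2):P a1@(2,4):P a3@(2,4):P a4@(2,3):R a5@(3,1):P a6@(0,0):R
t=2: a0@(2,2):P a1@(2,3):P a3@(2,3):P a5@(0,1):P a6@(1,0):R
t=3: a0@(2,1):P a1@(2,4):P a3@(2,4):P a5@(1,1):P a6@(2,0):R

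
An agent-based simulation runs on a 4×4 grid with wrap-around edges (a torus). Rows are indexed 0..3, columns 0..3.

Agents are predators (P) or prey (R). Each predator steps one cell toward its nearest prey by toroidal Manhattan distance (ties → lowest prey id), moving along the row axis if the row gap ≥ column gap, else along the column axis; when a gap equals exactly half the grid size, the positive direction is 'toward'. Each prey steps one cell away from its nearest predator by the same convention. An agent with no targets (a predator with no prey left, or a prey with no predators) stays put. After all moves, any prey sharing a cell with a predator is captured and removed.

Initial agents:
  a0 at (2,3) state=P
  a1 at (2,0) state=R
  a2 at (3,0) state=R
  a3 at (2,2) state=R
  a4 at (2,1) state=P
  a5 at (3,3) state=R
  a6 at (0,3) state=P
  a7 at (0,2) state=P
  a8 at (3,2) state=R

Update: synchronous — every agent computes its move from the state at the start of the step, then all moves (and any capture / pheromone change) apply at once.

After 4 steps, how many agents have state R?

3

t=1: a0@(2,0):P a1@(2,1):R a2@(0,0):R a3@(2,1):R a4@(2,0):P a5@(0,3):R a6@(3,3):P a7@(3,2):P a8@(2,2):R
t=2: a0@(2,1):P a2@(3,0):R a4@(2,1):P a5@(1,3):R a6@(0,3):P a7@(2,2):P a8@(1,2):R
t=3: a0@(3,1):P a2@(0,0):R a4@(3,1):P a5@(2,3):R a6@(1,3):P a7@(1,2):P a8@(0,2):R
t=4: a0@(0,1):P a2@(1,0):R a4@(0,1):P a5@(3,3):R a6@(2,3):P a7@(0,2):P a8@(3,2):R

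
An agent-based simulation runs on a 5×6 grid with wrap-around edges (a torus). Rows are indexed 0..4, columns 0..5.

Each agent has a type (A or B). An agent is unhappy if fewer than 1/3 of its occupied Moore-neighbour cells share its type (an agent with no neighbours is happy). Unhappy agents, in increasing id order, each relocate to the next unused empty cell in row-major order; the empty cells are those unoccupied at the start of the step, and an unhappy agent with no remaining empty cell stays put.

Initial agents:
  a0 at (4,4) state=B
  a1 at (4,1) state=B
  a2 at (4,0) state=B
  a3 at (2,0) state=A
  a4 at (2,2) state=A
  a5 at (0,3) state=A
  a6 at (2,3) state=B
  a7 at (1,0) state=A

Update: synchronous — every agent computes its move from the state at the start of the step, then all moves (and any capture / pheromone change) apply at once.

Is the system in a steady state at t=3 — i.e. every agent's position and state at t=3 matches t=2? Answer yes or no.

t=1: a0@(0,0):B a1@(4,1):B a2@(4,0):B a3@(2,0):A a4@(0,1):A a5@(0,2):A a6@(0,4):B a7@(1,0):A
t=2: (unchanged — steady state)

yes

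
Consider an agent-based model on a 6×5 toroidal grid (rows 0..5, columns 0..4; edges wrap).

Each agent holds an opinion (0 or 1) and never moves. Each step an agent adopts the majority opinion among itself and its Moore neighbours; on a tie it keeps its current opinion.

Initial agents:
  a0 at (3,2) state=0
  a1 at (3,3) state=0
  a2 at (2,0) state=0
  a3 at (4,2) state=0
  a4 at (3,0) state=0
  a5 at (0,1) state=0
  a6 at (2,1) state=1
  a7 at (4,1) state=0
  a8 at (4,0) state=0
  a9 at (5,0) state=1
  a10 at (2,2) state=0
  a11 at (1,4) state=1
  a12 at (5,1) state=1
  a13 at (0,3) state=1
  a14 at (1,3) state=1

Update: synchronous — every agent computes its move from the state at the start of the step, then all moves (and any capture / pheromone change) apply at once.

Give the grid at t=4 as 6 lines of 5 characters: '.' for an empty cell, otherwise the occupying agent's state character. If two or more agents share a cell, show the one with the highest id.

t=1: a0@(3,2):0 a1@(3,3):0 a2@(2,0):0 a3@(4,2):0 a4@(3,0):0 a5@(0,1):1 a6@(2,1):0 a7@(4,1):0 a8@(4,0):0 a9@(5,0):0 a10@(2,2):0 a11@(1,4):1 a12@(5,1):0 a13@(0,3):1 a14@(1,3):1
t=2: a0@(3,2):0 a1@(3,3):0 a2@(2,0):0 a3@(4,2):0 a4@(3,0):0 a5@(0,1):0 a6@(2,1):0 a7@(4,1):0 a8@(4,0):0 a9@(5,0):0 a10@(2,2):0 a11@(1,4):1 a12@(5,1):0 a13@(0,3):1 a14@(1,3):1
t=3: (unchanged — steady state)

.0.1.
...11
000..
0.00.
000..
00...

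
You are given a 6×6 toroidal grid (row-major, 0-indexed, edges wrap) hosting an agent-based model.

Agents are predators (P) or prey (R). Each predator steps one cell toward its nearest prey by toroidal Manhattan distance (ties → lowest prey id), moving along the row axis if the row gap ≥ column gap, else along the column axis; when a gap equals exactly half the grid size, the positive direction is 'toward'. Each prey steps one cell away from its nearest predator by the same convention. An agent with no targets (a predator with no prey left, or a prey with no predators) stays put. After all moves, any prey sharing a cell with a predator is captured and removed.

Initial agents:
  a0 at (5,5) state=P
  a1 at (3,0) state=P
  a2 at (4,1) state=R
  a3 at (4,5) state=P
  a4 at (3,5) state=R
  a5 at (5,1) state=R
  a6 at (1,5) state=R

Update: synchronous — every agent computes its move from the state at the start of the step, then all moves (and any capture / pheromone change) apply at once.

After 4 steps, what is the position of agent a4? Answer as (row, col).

(3, 1)

t=1: a0@(4,5):P a1@(3,5):P a2@(5,1):R a3@(3,5):P a4@(3,4):R a5@(5,2):R a6@(2,5):R
t=2: a0@(3,5):P a1@(3,4):P a2@(5,2):R a3@(3,4):P a4@(3,3):R a5@(5,1):R a6@(1,5):R
t=3: a0@(3,4):P a1@(3,3):P a2@(0,2):R a3@(3,3):P a4@(3,2):R a5@(0,1):R a6@(0,5):R
t=4: a0@(3,3):P a1@(3,2):P a2@(5,2):R a3@(3,2):P a4@(3,1):R a5@(5,1):R a6@(5,5):R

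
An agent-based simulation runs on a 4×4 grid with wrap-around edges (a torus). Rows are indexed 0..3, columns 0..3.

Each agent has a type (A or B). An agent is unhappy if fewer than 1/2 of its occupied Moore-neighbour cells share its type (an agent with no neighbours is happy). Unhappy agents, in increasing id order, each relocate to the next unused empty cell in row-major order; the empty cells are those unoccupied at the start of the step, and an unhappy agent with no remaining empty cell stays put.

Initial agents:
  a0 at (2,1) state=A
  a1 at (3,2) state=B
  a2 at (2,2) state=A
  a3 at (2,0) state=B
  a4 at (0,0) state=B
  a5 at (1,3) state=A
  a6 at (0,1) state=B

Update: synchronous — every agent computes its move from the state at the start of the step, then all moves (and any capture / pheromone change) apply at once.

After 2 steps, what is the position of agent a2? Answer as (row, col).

t=1: a0@(0,2):A a1@(0,3):B a2@(2,2):A a3@(1,0):B a4@(0,0):B a5@(1,1):A a6@(0,1):B
t=2: a0@(1,2):A a1@(0,3):B a2@(2,2):A a3@(1,0):B a4@(0,0):B a5@(1,3):A a6@(0,1):B

(2, 2)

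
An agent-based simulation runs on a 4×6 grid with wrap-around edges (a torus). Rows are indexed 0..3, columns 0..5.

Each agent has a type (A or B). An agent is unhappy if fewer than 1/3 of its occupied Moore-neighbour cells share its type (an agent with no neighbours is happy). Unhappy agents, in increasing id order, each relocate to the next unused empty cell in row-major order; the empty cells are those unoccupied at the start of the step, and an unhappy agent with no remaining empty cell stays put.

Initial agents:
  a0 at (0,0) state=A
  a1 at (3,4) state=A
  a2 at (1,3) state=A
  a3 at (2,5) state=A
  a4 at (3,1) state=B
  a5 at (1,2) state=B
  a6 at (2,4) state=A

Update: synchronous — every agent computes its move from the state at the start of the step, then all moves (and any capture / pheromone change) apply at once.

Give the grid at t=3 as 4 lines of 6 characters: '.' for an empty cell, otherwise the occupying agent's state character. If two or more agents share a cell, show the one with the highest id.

t=1: a0@(0,1):A a1@(3,4):A a2@(1,3):A a3@(2,5):A a4@(0,2):B a5@(0,3):B a6@(2,4):A
t=2: a0@(0,0):A a1@(3,4):A a2@(1,3):A a3@(2,5):A a4@(0,2):B a5@(0,3):B a6@(2,4):A
t=3: (unchanged — steady state)

A.BB..
...A..
....AA
....A.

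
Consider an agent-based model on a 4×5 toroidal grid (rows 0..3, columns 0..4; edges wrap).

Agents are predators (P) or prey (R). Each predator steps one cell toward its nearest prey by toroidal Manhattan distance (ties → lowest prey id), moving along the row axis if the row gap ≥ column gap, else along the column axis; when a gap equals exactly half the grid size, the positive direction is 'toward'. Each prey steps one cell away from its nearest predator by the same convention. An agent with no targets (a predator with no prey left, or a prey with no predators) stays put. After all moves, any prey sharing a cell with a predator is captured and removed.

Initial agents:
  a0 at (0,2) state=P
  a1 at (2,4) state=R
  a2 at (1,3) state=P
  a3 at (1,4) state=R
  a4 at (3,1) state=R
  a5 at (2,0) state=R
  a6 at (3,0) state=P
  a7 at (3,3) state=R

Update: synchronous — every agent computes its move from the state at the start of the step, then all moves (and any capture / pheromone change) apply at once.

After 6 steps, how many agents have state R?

t=1: a0@(3,2):P a1@(3,4):R a2@(1,4):P a3@(1,0):R a5@(1,0):R a6@(3,1):P a7@(2,3):R
t=2: a0@(3,3):P a2@(1,0):P a3@(1,1):R a5@(1,1):R a6@(3,0):P a7@(1,3):R
t=3: a0@(0,3):P a2@(1,1):P a3@(1,2):R a5@(1,2):R a6@(0,0):P
t=4: a0@(1,3):P a2@(1,2):P a6@(0,1):P
t=5: (unchanged — steady state)

0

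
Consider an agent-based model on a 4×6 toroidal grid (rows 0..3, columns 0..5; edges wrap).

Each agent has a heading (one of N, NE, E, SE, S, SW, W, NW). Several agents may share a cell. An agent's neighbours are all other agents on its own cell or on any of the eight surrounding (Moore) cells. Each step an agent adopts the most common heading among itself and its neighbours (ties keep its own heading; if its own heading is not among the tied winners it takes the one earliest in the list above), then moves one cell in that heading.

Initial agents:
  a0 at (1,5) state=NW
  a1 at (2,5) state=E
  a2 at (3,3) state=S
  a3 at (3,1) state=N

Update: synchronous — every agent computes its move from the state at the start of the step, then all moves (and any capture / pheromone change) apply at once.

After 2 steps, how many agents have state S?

t=1: a0@(0,4):NW a1@(2,0):E a2@(0,3):S a3@(2,1):N
t=2: a0@(3,3):NW a1@(2,1):E a2@(1,3):S a3@(1,1):N

1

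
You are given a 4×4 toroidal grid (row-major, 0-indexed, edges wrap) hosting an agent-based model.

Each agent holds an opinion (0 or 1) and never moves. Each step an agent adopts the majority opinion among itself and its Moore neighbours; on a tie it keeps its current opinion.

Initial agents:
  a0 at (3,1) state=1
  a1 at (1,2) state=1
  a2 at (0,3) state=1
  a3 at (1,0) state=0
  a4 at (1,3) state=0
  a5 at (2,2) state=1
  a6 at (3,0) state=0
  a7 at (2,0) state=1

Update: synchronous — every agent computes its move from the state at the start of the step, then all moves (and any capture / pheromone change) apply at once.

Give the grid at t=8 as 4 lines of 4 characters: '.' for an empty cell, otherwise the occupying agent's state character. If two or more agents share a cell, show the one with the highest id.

...1
1.11
1.1.
11..

t=1: a0@(3,1):1 a1@(1,2):1 a2@(0,3):0 a3@(1,0):0 a4@(1,3):1 a5@(2,2):1 a6@(3,0):1 a7@(2,0):0
t=2: a0@(3,1):1 a1@(1,2):1 a2@(0,3):1 a3@(1,0):0 a4@(1,3):1 a5@(2,2):1 a6@(3,0):1 a7@(2,0):1
t=3: a0@(3,1):1 a1@(1,2):1 a2@(0,3):1 a3@(1,0):1 a4@(1,3):1 a5@(2,2):1 a6@(3,0):1 a7@(2,0):1
t=4: (unchanged — steady state)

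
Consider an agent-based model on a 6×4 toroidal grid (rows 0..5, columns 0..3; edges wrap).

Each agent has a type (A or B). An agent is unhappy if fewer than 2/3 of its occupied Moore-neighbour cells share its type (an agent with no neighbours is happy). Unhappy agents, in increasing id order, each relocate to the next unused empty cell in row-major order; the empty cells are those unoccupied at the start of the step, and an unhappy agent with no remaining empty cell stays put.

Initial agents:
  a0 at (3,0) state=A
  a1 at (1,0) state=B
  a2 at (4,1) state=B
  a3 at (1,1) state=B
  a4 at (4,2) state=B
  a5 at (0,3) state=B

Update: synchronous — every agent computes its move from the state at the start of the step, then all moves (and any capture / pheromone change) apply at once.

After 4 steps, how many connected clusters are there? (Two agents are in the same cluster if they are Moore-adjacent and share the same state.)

t=1: a0@(0,0):A a1@(1,0):B a2@(0,1):B a3@(1,1):B a4@(4,2):B a5@(0,3):B
t=2: a0@(0,2):A a1@(1,0):B a2@(0,1):B a3@(1,1):B a4@(4,2):B a5@(1,2):B
t=3: a0@(0,0):A a1@(1,0):B a2@(0,1):B a3@(1,1):B a4@(4,2):B a5@(1,2):B
t=4: a0@(0,2):A a1@(1,0):B a2@(0,1):B a3@(1,1):B a4@(4,2):B a5@(1,2):B

3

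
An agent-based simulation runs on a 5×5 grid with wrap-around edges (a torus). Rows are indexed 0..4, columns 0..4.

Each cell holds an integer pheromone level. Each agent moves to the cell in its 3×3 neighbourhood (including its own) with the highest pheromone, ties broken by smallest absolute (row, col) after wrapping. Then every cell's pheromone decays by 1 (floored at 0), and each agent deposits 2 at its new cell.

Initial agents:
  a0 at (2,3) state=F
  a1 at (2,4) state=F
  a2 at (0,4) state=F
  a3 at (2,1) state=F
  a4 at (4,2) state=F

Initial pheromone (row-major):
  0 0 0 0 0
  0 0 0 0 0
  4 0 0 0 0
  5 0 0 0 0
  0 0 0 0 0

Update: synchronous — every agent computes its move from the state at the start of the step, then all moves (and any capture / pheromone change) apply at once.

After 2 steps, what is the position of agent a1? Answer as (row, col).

t=1: a0@(1,2) a1@(3,0) a2@(0,0) a3@(3,0) a4@(0,1) | pheromone: 2 2 0 0 0 / 0 0 2 0 0 / 3 0 0 0 0 / 8 0 0 0 0 / 0 0 0 0 0
t=2: a0@(0,1) a1@(3,0) a2@(0,0) a3@(3,0) a4@(0,0) | pheromone: 5 3 0 0 0 / 0 0 1 0 0 / 2 0 0 0 0 / 11 0 0 0 0 / 0 0 0 0 0

(3, 0)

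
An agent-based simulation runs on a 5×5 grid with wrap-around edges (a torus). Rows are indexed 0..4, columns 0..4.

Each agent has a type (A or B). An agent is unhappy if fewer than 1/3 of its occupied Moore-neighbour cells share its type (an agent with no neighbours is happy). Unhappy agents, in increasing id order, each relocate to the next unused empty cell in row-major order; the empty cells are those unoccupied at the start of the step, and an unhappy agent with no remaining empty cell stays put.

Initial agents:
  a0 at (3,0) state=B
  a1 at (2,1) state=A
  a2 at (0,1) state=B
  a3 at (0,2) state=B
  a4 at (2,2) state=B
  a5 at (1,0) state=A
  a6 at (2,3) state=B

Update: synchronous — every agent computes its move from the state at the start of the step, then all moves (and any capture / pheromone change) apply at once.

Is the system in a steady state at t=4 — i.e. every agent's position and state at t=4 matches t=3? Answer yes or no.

t=1: a0@(0,0):B a1@(2,1):A a2@(0,1):B a3@(0,2):B a4@(2,2):B a5@(1,0):A a6@(2,3):B
t=2: (unchanged — steady state)

yes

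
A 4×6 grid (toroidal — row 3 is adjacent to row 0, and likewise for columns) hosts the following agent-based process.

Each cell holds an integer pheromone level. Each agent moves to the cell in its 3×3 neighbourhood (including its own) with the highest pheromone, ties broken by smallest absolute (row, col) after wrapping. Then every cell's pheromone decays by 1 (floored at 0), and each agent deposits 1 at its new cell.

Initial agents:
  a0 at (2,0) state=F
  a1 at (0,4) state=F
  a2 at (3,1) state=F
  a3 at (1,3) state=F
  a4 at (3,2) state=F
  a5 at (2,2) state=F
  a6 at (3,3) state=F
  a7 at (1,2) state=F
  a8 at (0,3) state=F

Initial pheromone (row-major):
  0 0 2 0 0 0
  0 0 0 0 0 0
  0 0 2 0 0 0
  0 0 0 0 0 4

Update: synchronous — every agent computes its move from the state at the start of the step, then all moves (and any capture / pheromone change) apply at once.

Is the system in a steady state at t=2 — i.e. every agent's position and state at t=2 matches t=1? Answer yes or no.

yes

t=1: a0@(3,5) a1@(3,5) a2@(0,2) a3@(0,2) a4@(0,2) a5@(2,2) a6@(0,2) a7@(0,2) a8@(0,2) | pheromone: 0 0 7 0 0 0 / 0 0 0 0 0 0 / 0 0 2 0 0 0 / 0 0 0 0 0 5
t=2: a0@(3,5) a1@(3,5) a2@(0,2) a3@(0,2) a4@(0,2) a5@(2,2) a6@(0,2) a7@(0,2) a8@(0,2) | pheromone: 0 0 12 0 0 0 / 0 0 0 0 0 0 / 0 0 2 0 0 0 / 0 0 0 0 0 6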